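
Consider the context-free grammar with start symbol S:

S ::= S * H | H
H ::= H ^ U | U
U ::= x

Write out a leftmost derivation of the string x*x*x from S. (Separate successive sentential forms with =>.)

S => S*H => S*H*H => H*H*H => U*H*H => x*H*H => x*U*H => x*x*H => x*x*U => x*x*x

S => S*H   [S ::= S * H]
S*H => S*H*H   [S ::= S * H]
S*H*H => H*H*H   [S ::= H]
H*H*H => U*H*H   [H ::= U]
U*H*H => x*H*H   [U ::= x]
x*H*H => x*U*H   [H ::= U]
x*U*H => x*x*H   [U ::= x]
x*x*H => x*x*U   [H ::= U]
x*x*U => x*x*x   [U ::= x]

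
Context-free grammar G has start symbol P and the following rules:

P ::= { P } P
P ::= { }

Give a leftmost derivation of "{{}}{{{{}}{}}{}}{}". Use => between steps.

P => {P}P => {{}}P => {{}}{P}P => {{}}{{P}P}P => {{}}{{{P}P}P}P => {{}}{{{{}}P}P}P => {{}}{{{{}}{}}P}P => {{}}{{{{}}{}}{}}P => {{}}{{{{}}{}}{}}{}

P => {P}P   [P ::= { P } P]
{P}P => {{}}P   [P ::= { }]
{{}}P => {{}}{P}P   [P ::= { P } P]
{{}}{P}P => {{}}{{P}P}P   [P ::= { P } P]
{{}}{{P}P}P => {{}}{{{P}P}P}P   [P ::= { P } P]
{{}}{{{P}P}P}P => {{}}{{{{}}P}P}P   [P ::= { }]
{{}}{{{{}}P}P}P => {{}}{{{{}}{}}P}P   [P ::= { }]
{{}}{{{{}}{}}P}P => {{}}{{{{}}{}}{}}P   [P ::= { }]
{{}}{{{{}}{}}{}}P => {{}}{{{{}}{}}{}}{}   [P ::= { }]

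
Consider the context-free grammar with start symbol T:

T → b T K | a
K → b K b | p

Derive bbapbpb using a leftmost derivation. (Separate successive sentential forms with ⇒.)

T ⇒ bTK   [T → b T K]
bTK ⇒ bbTKK   [T → b T K]
bbTKK ⇒ bbaKK   [T → a]
bbaKK ⇒ bbapK   [K → p]
bbapK ⇒ bbapbKb   [K → b K b]
bbapbKb ⇒ bbapbpb   [K → p]

T ⇒ bTK ⇒ bbTKK ⇒ bbaKK ⇒ bbapK ⇒ bbapbKb ⇒ bbapbpb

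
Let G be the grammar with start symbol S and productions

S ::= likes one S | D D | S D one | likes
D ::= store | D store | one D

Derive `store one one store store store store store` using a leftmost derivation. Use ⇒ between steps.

S ⇒ D D   [S ::= D D]
D D ⇒ store D   [D ::= store]
store D ⇒ store one D   [D ::= one D]
store one D ⇒ store one D store   [D ::= D store]
store one D store ⇒ store one D store store   [D ::= D store]
store one D store store ⇒ store one one D store store   [D ::= one D]
store one one D store store ⇒ store one one D store store store   [D ::= D store]
store one one D store store store ⇒ store one one D store store store store   [D ::= D store]
store one one D store store store store ⇒ store one one store store store store store   [D ::= store]

S ⇒ D D ⇒ store D ⇒ store one D ⇒ store one D store ⇒ store one D store store ⇒ store one one D store store ⇒ store one one D store store store ⇒ store one one D store store store store ⇒ store one one store store store store store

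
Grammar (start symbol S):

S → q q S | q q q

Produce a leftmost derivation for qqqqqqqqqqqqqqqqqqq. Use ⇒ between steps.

S ⇒ qqS ⇒ qqqqS ⇒ qqqqqqS ⇒ qqqqqqqqS ⇒ qqqqqqqqqqS ⇒ qqqqqqqqqqqqS ⇒ qqqqqqqqqqqqqqS ⇒ qqqqqqqqqqqqqqqqS ⇒ qqqqqqqqqqqqqqqqqqq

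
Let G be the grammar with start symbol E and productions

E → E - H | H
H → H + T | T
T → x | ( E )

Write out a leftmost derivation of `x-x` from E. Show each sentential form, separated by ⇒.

E ⇒ E-H ⇒ H-H ⇒ T-H ⇒ x-H ⇒ x-T ⇒ x-x

E ⇒ E-H   [E → E - H]
E-H ⇒ H-H   [E → H]
H-H ⇒ T-H   [H → T]
T-H ⇒ x-H   [T → x]
x-H ⇒ x-T   [H → T]
x-T ⇒ x-x   [T → x]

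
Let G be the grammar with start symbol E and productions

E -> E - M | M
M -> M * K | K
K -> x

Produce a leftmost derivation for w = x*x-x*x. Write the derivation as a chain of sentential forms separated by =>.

E => E-M   [E -> E - M]
E-M => M-M   [E -> M]
M-M => M*K-M   [M -> M * K]
M*K-M => K*K-M   [M -> K]
K*K-M => x*K-M   [K -> x]
x*K-M => x*x-M   [K -> x]
x*x-M => x*x-M*K   [M -> M * K]
x*x-M*K => x*x-K*K   [M -> K]
x*x-K*K => x*x-x*K   [K -> x]
x*x-x*K => x*x-x*x   [K -> x]

E => E-M => M-M => M*K-M => K*K-M => x*K-M => x*x-M => x*x-M*K => x*x-K*K => x*x-x*K => x*x-x*x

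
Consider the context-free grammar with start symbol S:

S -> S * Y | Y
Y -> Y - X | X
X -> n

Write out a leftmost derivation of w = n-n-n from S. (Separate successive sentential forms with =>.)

S => Y   [S -> Y]
Y => Y-X   [Y -> Y - X]
Y-X => Y-X-X   [Y -> Y - X]
Y-X-X => X-X-X   [Y -> X]
X-X-X => n-X-X   [X -> n]
n-X-X => n-n-X   [X -> n]
n-n-X => n-n-n   [X -> n]

S => Y => Y-X => Y-X-X => X-X-X => n-X-X => n-n-X => n-n-n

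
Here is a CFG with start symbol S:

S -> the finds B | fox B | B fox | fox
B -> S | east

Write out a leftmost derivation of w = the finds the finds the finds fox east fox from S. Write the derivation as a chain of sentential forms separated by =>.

S => the finds B => the finds S => the finds B fox => the finds S fox => the finds the finds B fox => the finds the finds S fox => the finds the finds the finds B fox => the finds the finds the finds S fox => the finds the finds the finds fox B fox => the finds the finds the finds fox east fox

S => the finds B   [S -> the finds B]
the finds B => the finds S   [B -> S]
the finds S => the finds B fox   [S -> B fox]
the finds B fox => the finds S fox   [B -> S]
the finds S fox => the finds the finds B fox   [S -> the finds B]
the finds the finds B fox => the finds the finds S fox   [B -> S]
the finds the finds S fox => the finds the finds the finds B fox   [S -> the finds B]
the finds the finds the finds B fox => the finds the finds the finds S fox   [B -> S]
the finds the finds the finds S fox => the finds the finds the finds fox B fox   [S -> fox B]
the finds the finds the finds fox B fox => the finds the finds the finds fox east fox   [B -> east]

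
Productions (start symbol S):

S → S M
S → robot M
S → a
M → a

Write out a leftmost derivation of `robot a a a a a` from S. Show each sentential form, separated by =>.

S => S M   [S → S M]
S M => S M M   [S → S M]
S M M => S M M M   [S → S M]
S M M M => S M M M M   [S → S M]
S M M M M => robot M M M M M   [S → robot M]
robot M M M M M => robot a M M M M   [M → a]
robot a M M M M => robot a a M M M   [M → a]
robot a a M M M => robot a a a M M   [M → a]
robot a a a M M => robot a a a a M   [M → a]
robot a a a a M => robot a a a a a   [M → a]

S => S M => S M M => S M M M => S M M M M => robot M M M M M => robot a M M M M => robot a a M M M => robot a a a M M => robot a a a a M => robot a a a a a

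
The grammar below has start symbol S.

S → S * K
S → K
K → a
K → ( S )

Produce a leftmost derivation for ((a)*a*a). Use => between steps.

S => K => (S) => (S*K) => (S*K*K) => (K*K*K) => ((S)*K*K) => ((K)*K*K) => ((a)*K*K) => ((a)*a*K) => ((a)*a*a)

S => K   [S → K]
K => (S)   [K → ( S )]
(S) => (S*K)   [S → S * K]
(S*K) => (S*K*K)   [S → S * K]
(S*K*K) => (K*K*K)   [S → K]
(K*K*K) => ((S)*K*K)   [K → ( S )]
((S)*K*K) => ((K)*K*K)   [S → K]
((K)*K*K) => ((a)*K*K)   [K → a]
((a)*K*K) => ((a)*a*K)   [K → a]
((a)*a*K) => ((a)*a*a)   [K → a]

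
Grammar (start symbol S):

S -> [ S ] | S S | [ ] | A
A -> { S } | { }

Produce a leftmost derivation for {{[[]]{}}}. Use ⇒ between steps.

S ⇒ A   [S -> A]
A ⇒ {S}   [A -> { S }]
{S} ⇒ {A}   [S -> A]
{A} ⇒ {{S}}   [A -> { S }]
{{S}} ⇒ {{SS}}   [S -> S S]
{{SS}} ⇒ {{[S]S}}   [S -> [ S ]]
{{[S]S}} ⇒ {{[[]]S}}   [S -> [ ]]
{{[[]]S}} ⇒ {{[[]]A}}   [S -> A]
{{[[]]A}} ⇒ {{[[]]{}}}   [A -> { }]

S⇒A⇒{S}⇒{A}⇒{{S}}⇒{{SS}}⇒{{[S]S}}⇒{{[[]]S}}⇒{{[[]]A}}⇒{{[[]]{}}}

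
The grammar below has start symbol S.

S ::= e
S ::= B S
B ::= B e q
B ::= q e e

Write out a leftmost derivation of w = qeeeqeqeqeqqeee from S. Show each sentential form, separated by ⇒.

S ⇒ BS   [S ::= B S]
BS ⇒ BeqS   [B ::= B e q]
BeqS ⇒ BeqeqS   [B ::= B e q]
BeqeqS ⇒ BeqeqeqS   [B ::= B e q]
BeqeqeqS ⇒ BeqeqeqeqS   [B ::= B e q]
BeqeqeqeqS ⇒ qeeeqeqeqeqS   [B ::= q e e]
qeeeqeqeqeqS ⇒ qeeeqeqeqeqBS   [S ::= B S]
qeeeqeqeqeqBS ⇒ qeeeqeqeqeqqeeS   [B ::= q e e]
qeeeqeqeqeqqeeS ⇒ qeeeqeqeqeqqeee   [S ::= e]

S ⇒ BS ⇒ BeqS ⇒ BeqeqS ⇒ BeqeqeqS ⇒ BeqeqeqeqS ⇒ qeeeqeqeqeqS ⇒ qeeeqeqeqeqBS ⇒ qeeeqeqeqeqqeeS ⇒ qeeeqeqeqeqqeee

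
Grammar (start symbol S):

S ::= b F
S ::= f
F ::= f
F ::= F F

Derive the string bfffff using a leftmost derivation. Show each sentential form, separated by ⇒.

S ⇒ bF ⇒ bFF ⇒ bFFF ⇒ bFFFF ⇒ bfFFF ⇒ bfFFFF ⇒ bffFFF ⇒ bfffFF ⇒ bffffF ⇒ bfffff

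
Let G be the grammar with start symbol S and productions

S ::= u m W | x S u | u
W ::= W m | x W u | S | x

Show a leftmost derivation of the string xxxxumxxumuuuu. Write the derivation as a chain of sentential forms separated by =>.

S => xSu => xxSuu => xxxSuuu => xxxxSuuuu => xxxxumWuuuu => xxxxumWmuuuu => xxxxumxWumuuuu => xxxxumxxumuuuu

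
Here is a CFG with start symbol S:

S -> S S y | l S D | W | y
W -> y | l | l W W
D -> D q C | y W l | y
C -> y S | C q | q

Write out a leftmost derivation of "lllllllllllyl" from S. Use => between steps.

S=>W=>lWW=>llWWW=>lllWWWW=>llllWWWWW=>lllllWWWWWW=>llllllWWWWWWW=>lllllllWWWWWW=>llllllllWWWWW=>lllllllllWWWW=>llllllllllWWW=>lllllllllllWW=>lllllllllllyW=>lllllllllllyl

S => W   [S -> W]
W => lWW   [W -> l W W]
lWW => llWWW   [W -> l W W]
llWWW => lllWWWW   [W -> l W W]
lllWWWW => llllWWWWW   [W -> l W W]
llllWWWWW => lllllWWWWWW   [W -> l W W]
lllllWWWWWW => llllllWWWWWWW   [W -> l W W]
llllllWWWWWWW => lllllllWWWWWW   [W -> l]
lllllllWWWWWW => llllllllWWWWW   [W -> l]
llllllllWWWWW => lllllllllWWWW   [W -> l]
lllllllllWWWW => llllllllllWWW   [W -> l]
llllllllllWWW => lllllllllllWW   [W -> l]
lllllllllllWW => lllllllllllyW   [W -> y]
lllllllllllyW => lllllllllllyl   [W -> l]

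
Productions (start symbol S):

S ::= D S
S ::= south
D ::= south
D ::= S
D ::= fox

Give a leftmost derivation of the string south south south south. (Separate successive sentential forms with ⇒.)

S ⇒ D S   [S ::= D S]
D S ⇒ S S   [D ::= S]
S S ⇒ south S   [S ::= south]
south S ⇒ south D S   [S ::= D S]
south D S ⇒ south S S   [D ::= S]
south S S ⇒ south D S S   [S ::= D S]
south D S S ⇒ south S S S   [D ::= S]
south S S S ⇒ south south S S   [S ::= south]
south south S S ⇒ south south south S   [S ::= south]
south south south S ⇒ south south south south   [S ::= south]

S ⇒ D S ⇒ S S ⇒ south S ⇒ south D S ⇒ south S S ⇒ south D S S ⇒ south S S S ⇒ south south S S ⇒ south south south S ⇒ south south south south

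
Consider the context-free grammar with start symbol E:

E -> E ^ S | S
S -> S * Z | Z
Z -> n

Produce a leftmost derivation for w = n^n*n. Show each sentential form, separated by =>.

E => E^S => S^S => Z^S => n^S => n^S*Z => n^Z*Z => n^n*Z => n^n*n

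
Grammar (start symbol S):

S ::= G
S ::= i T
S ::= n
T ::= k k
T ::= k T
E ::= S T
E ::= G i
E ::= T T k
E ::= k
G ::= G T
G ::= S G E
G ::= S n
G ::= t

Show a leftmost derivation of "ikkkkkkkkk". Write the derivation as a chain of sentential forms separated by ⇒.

S ⇒ iT ⇒ ikT ⇒ ikkT ⇒ ikkkT ⇒ ikkkkT ⇒ ikkkkkT ⇒ ikkkkkkT ⇒ ikkkkkkkT ⇒ ikkkkkkkkk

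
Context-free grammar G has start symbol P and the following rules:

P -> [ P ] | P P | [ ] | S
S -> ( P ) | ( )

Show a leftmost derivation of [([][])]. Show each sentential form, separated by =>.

P => [P] => [S] => [(P)] => [(PP)] => [([]P)] => [([][])]

P => [P]   [P -> [ P ]]
[P] => [S]   [P -> S]
[S] => [(P)]   [S -> ( P )]
[(P)] => [(PP)]   [P -> P P]
[(PP)] => [([]P)]   [P -> [ ]]
[([]P)] => [([][])]   [P -> [ ]]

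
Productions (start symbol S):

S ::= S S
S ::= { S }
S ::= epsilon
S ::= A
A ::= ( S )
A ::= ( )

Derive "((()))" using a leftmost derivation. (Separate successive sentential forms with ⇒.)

S ⇒ A ⇒ (S) ⇒ (SS) ⇒ (SSS) ⇒ (ASS) ⇒ ((S)SS) ⇒ ((A)SS) ⇒ ((())SS) ⇒ ((())S) ⇒ ((()))

S ⇒ A   [S ::= A]
A ⇒ (S)   [A ::= ( S )]
(S) ⇒ (SS)   [S ::= S S]
(SS) ⇒ (SSS)   [S ::= S S]
(SSS) ⇒ (ASS)   [S ::= A]
(ASS) ⇒ ((S)SS)   [A ::= ( S )]
((S)SS) ⇒ ((A)SS)   [S ::= A]
((A)SS) ⇒ ((())SS)   [A ::= ( )]
((())SS) ⇒ ((())S)   [S ::= epsilon]
((())S) ⇒ ((()))   [S ::= epsilon]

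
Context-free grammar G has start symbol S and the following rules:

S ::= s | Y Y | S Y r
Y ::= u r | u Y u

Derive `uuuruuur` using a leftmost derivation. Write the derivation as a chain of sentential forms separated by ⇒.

S⇒YY⇒uYuY⇒uuYuuY⇒uuuruuY⇒uuuruuur

S ⇒ YY   [S ::= Y Y]
YY ⇒ uYuY   [Y ::= u Y u]
uYuY ⇒ uuYuuY   [Y ::= u Y u]
uuYuuY ⇒ uuuruuY   [Y ::= u r]
uuuruuY ⇒ uuuruuur   [Y ::= u r]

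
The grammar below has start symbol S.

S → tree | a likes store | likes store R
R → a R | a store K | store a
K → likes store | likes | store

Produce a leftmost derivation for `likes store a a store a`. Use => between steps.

S => likes store R   [S → likes store R]
likes store R => likes store a R   [R → a R]
likes store a R => likes store a a R   [R → a R]
likes store a a R => likes store a a store a   [R → store a]

S => likes store R => likes store a R => likes store a a R => likes store a a store a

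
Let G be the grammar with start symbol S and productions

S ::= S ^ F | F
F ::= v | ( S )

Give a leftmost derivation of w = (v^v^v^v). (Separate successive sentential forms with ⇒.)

S ⇒ F ⇒ (S) ⇒ (S^F) ⇒ (S^F^F) ⇒ (S^F^F^F) ⇒ (F^F^F^F) ⇒ (v^F^F^F) ⇒ (v^v^F^F) ⇒ (v^v^v^F) ⇒ (v^v^v^v)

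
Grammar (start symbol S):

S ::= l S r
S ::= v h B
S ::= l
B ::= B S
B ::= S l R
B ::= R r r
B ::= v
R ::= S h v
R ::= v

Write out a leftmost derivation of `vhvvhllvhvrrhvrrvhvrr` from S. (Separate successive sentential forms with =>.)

S => vhB => vhBS => vhBSS => vhvSS => vhvvhBS => vhvvhRrrS => vhvvhShvrrS => vhvvhlSrhvrrS => vhvvhllSrrhvrrS => vhvvhllvhBrrhvrrS => vhvvhllvhvrrhvrrS => vhvvhllvhvrrhvrrvhB => vhvvhllvhvrrhvrrvhRrr => vhvvhllvhvrrhvrrvhvrr

S => vhB   [S ::= v h B]
vhB => vhBS   [B ::= B S]
vhBS => vhBSS   [B ::= B S]
vhBSS => vhvSS   [B ::= v]
vhvSS => vhvvhBS   [S ::= v h B]
vhvvhBS => vhvvhRrrS   [B ::= R r r]
vhvvhRrrS => vhvvhShvrrS   [R ::= S h v]
vhvvhShvrrS => vhvvhlSrhvrrS   [S ::= l S r]
vhvvhlSrhvrrS => vhvvhllSrrhvrrS   [S ::= l S r]
vhvvhllSrrhvrrS => vhvvhllvhBrrhvrrS   [S ::= v h B]
vhvvhllvhBrrhvrrS => vhvvhllvhvrrhvrrS   [B ::= v]
vhvvhllvhvrrhvrrS => vhvvhllvhvrrhvrrvhB   [S ::= v h B]
vhvvhllvhvrrhvrrvhB => vhvvhllvhvrrhvrrvhRrr   [B ::= R r r]
vhvvhllvhvrrhvrrvhRrr => vhvvhllvhvrrhvrrvhvrr   [R ::= v]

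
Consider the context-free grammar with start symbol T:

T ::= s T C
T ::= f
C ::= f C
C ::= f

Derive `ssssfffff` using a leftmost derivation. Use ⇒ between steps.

T ⇒ sTC   [T ::= s T C]
sTC ⇒ ssTCC   [T ::= s T C]
ssTCC ⇒ sssTCCC   [T ::= s T C]
sssTCCC ⇒ ssssTCCCC   [T ::= s T C]
ssssTCCCC ⇒ ssssfCCCC   [T ::= f]
ssssfCCCC ⇒ ssssffCCC   [C ::= f]
ssssffCCC ⇒ ssssfffCC   [C ::= f]
ssssfffCC ⇒ ssssffffC   [C ::= f]
ssssffffC ⇒ ssssfffff   [C ::= f]

T ⇒ sTC ⇒ ssTCC ⇒ sssTCCC ⇒ ssssTCCCC ⇒ ssssfCCCC ⇒ ssssffCCC ⇒ ssssfffCC ⇒ ssssffffC ⇒ ssssfffff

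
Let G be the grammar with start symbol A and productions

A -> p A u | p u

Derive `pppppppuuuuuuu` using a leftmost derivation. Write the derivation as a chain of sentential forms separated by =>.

A => pAu => ppAuu => pppAuuu => ppppAuuuu => pppppAuuuuu => ppppppAuuuuuu => pppppppuuuuuuu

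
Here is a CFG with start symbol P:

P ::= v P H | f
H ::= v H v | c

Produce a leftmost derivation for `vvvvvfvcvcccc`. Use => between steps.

P => vPH => vvPHH => vvvPHHH => vvvvPHHHH => vvvvvPHHHHH => vvvvvfHHHHH => vvvvvfvHvHHHH => vvvvvfvcvHHHH => vvvvvfvcvcHHH => vvvvvfvcvccHH => vvvvvfvcvcccH => vvvvvfvcvcccc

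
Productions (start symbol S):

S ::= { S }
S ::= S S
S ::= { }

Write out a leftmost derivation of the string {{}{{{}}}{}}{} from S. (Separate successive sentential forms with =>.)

S=>SS=>{S}S=>{SS}S=>{SSS}S=>{{}SS}S=>{{}{S}S}S=>{{}{{S}}S}S=>{{}{{{}}}S}S=>{{}{{{}}}{}}S=>{{}{{{}}}{}}{}

S => SS   [S ::= S S]
SS => {S}S   [S ::= { S }]
{S}S => {SS}S   [S ::= S S]
{SS}S => {SSS}S   [S ::= S S]
{SSS}S => {{}SS}S   [S ::= { }]
{{}SS}S => {{}{S}S}S   [S ::= { S }]
{{}{S}S}S => {{}{{S}}S}S   [S ::= { S }]
{{}{{S}}S}S => {{}{{{}}}S}S   [S ::= { }]
{{}{{{}}}S}S => {{}{{{}}}{}}S   [S ::= { }]
{{}{{{}}}{}}S => {{}{{{}}}{}}{}   [S ::= { }]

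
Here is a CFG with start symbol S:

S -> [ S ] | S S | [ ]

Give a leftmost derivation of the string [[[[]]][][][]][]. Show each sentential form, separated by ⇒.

S⇒SS⇒[S]S⇒[SS]S⇒[SSS]S⇒[SSSS]S⇒[[S]SSS]S⇒[[[S]]SSS]S⇒[[[[]]]SSS]S⇒[[[[]]][]SS]S⇒[[[[]]][][]S]S⇒[[[[]]][][][]]S⇒[[[[]]][][][]][]

S ⇒ SS   [S -> S S]
SS ⇒ [S]S   [S -> [ S ]]
[S]S ⇒ [SS]S   [S -> S S]
[SS]S ⇒ [SSS]S   [S -> S S]
[SSS]S ⇒ [SSSS]S   [S -> S S]
[SSSS]S ⇒ [[S]SSS]S   [S -> [ S ]]
[[S]SSS]S ⇒ [[[S]]SSS]S   [S -> [ S ]]
[[[S]]SSS]S ⇒ [[[[]]]SSS]S   [S -> [ ]]
[[[[]]]SSS]S ⇒ [[[[]]][]SS]S   [S -> [ ]]
[[[[]]][]SS]S ⇒ [[[[]]][][]S]S   [S -> [ ]]
[[[[]]][][]S]S ⇒ [[[[]]][][][]]S   [S -> [ ]]
[[[[]]][][][]]S ⇒ [[[[]]][][][]][]   [S -> [ ]]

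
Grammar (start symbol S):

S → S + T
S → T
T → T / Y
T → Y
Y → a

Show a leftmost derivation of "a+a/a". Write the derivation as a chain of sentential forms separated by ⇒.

S⇒S+T⇒T+T⇒Y+T⇒a+T⇒a+T/Y⇒a+Y/Y⇒a+a/Y⇒a+a/a

S ⇒ S+T   [S → S + T]
S+T ⇒ T+T   [S → T]
T+T ⇒ Y+T   [T → Y]
Y+T ⇒ a+T   [Y → a]
a+T ⇒ a+T/Y   [T → T / Y]
a+T/Y ⇒ a+Y/Y   [T → Y]
a+Y/Y ⇒ a+a/Y   [Y → a]
a+a/Y ⇒ a+a/a   [Y → a]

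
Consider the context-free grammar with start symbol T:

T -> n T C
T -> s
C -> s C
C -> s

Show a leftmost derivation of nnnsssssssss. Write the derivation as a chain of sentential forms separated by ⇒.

T⇒nTC⇒nnTCC⇒nnnTCCC⇒nnnsCCC⇒nnnssCCC⇒nnnsssCCC⇒nnnssssCCC⇒nnnsssssCC⇒nnnssssssCC⇒nnnsssssssC⇒nnnssssssssC⇒nnnsssssssss

T ⇒ nTC   [T -> n T C]
nTC ⇒ nnTCC   [T -> n T C]
nnTCC ⇒ nnnTCCC   [T -> n T C]
nnnTCCC ⇒ nnnsCCC   [T -> s]
nnnsCCC ⇒ nnnssCCC   [C -> s C]
nnnssCCC ⇒ nnnsssCCC   [C -> s C]
nnnsssCCC ⇒ nnnssssCCC   [C -> s C]
nnnssssCCC ⇒ nnnsssssCC   [C -> s]
nnnsssssCC ⇒ nnnssssssCC   [C -> s C]
nnnssssssCC ⇒ nnnsssssssC   [C -> s]
nnnsssssssC ⇒ nnnssssssssC   [C -> s C]
nnnssssssssC ⇒ nnnsssssssss   [C -> s]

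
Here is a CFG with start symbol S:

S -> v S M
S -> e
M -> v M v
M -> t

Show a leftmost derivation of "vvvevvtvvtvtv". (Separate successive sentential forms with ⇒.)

S ⇒ vSM   [S -> v S M]
vSM ⇒ vvSMM   [S -> v S M]
vvSMM ⇒ vvvSMMM   [S -> v S M]
vvvSMMM ⇒ vvveMMM   [S -> e]
vvveMMM ⇒ vvvevMvMM   [M -> v M v]
vvvevMvMM ⇒ vvvevvMvvMM   [M -> v M v]
vvvevvMvvMM ⇒ vvvevvtvvMM   [M -> t]
vvvevvtvvMM ⇒ vvvevvtvvtM   [M -> t]
vvvevvtvvtM ⇒ vvvevvtvvtvMv   [M -> v M v]
vvvevvtvvtvMv ⇒ vvvevvtvvtvtv   [M -> t]

S⇒vSM⇒vvSMM⇒vvvSMMM⇒vvveMMM⇒vvvevMvMM⇒vvvevvMvvMM⇒vvvevvtvvMM⇒vvvevvtvvtM⇒vvvevvtvvtvMv⇒vvvevvtvvtvtv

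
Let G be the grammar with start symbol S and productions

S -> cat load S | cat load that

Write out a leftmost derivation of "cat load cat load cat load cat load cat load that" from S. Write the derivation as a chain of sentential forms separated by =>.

S => cat load S => cat load cat load S => cat load cat load cat load S => cat load cat load cat load cat load S => cat load cat load cat load cat load cat load that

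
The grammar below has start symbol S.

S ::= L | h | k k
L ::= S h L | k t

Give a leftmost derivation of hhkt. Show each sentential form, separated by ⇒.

S⇒L⇒ShL⇒hhL⇒hhkt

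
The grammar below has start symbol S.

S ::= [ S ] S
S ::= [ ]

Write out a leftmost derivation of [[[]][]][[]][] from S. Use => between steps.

S=>[S]S=>[[S]S]S=>[[[]]S]S=>[[[]][]]S=>[[[]][]][S]S=>[[[]][]][[]]S=>[[[]][]][[]][]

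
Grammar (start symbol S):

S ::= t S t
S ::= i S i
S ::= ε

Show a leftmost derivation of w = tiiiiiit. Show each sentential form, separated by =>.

S => tSt => tiSit => tiiSiit => tiiiSiiit => tiiiiiit

S => tSt   [S ::= t S t]
tSt => tiSit   [S ::= i S i]
tiSit => tiiSiit   [S ::= i S i]
tiiSiit => tiiiSiiit   [S ::= i S i]
tiiiSiiit => tiiiiiit   [S ::= ε]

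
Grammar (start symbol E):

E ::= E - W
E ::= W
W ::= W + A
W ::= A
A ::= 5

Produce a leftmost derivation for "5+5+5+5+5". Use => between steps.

E => W => W+A => W+A+A => W+A+A+A => W+A+A+A+A => A+A+A+A+A => 5+A+A+A+A => 5+5+A+A+A => 5+5+5+A+A => 5+5+5+5+A => 5+5+5+5+5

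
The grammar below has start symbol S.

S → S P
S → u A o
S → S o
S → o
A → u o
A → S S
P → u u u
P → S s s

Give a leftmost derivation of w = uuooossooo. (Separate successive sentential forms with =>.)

S => So => Soo => Sooo => SPooo => uAoPooo => uuooPooo => uuooSssooo => uuooossooo

S => So   [S → S o]
So => Soo   [S → S o]
Soo => Sooo   [S → S o]
Sooo => SPooo   [S → S P]
SPooo => uAoPooo   [S → u A o]
uAoPooo => uuooPooo   [A → u o]
uuooPooo => uuooSssooo   [P → S s s]
uuooSssooo => uuooossooo   [S → o]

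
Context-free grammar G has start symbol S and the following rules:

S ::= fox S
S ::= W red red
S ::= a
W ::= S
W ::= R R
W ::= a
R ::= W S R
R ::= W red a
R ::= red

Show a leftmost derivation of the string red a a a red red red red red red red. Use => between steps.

S => W red red   [S ::= W red red]
W red red => R R red red   [W ::= R R]
R R red red => red R red red   [R ::= red]
red R red red => red W S R red red   [R ::= W S R]
red W S R red red => red a S R red red   [W ::= a]
red a S R red red => red a W red red R red red   [S ::= W red red]
red a W red red R red red => red a R R red red R red red   [W ::= R R]
red a R R red red R red red => red a W S R R red red R red red   [R ::= W S R]
red a W S R R red red R red red => red a S S R R red red R red red   [W ::= S]
red a S S R R red red R red red => red a a S R R red red R red red   [S ::= a]
red a a S R R red red R red red => red a a a R R red red R red red   [S ::= a]
red a a a R R red red R red red => red a a a red R red red R red red   [R ::= red]
red a a a red R red red R red red => red a a a red red red red R red red   [R ::= red]
red a a a red red red red R red red => red a a a red red red red red red red   [R ::= red]

S => W red red => R R red red => red R red red => red W S R red red => red a S R red red => red a W red red R red red => red a R R red red R red red => red a W S R R red red R red red => red a S S R R red red R red red => red a a S R R red red R red red => red a a a R R red red R red red => red a a a red R red red R red red => red a a a red red red red R red red => red a a a red red red red red red red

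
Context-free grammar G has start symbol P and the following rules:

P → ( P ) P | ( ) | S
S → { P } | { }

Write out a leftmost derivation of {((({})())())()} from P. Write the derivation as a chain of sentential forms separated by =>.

P => S => {P} => {(P)P} => {((P)P)P} => {(((P)P)P)P} => {(((S)P)P)P} => {((({})P)P)P} => {((({})())P)P} => {((({})())())P} => {((({})())())()}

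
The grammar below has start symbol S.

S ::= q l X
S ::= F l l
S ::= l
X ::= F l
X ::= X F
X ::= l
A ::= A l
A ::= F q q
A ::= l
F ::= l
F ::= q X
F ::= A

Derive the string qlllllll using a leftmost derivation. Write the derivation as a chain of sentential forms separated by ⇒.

S ⇒ Fll ⇒ qXll ⇒ qXFll ⇒ qFlFll ⇒ qAlFll ⇒ qAllFll ⇒ qAlllFll ⇒ qllllFll ⇒ qllllAll ⇒ qlllllll

S ⇒ Fll   [S ::= F l l]
Fll ⇒ qXll   [F ::= q X]
qXll ⇒ qXFll   [X ::= X F]
qXFll ⇒ qFlFll   [X ::= F l]
qFlFll ⇒ qAlFll   [F ::= A]
qAlFll ⇒ qAllFll   [A ::= A l]
qAllFll ⇒ qAlllFll   [A ::= A l]
qAlllFll ⇒ qllllFll   [A ::= l]
qllllFll ⇒ qllllAll   [F ::= A]
qllllAll ⇒ qlllllll   [A ::= l]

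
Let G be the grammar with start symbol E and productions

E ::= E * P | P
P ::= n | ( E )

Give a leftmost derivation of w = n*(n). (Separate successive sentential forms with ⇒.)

E ⇒ E*P ⇒ P*P ⇒ n*P ⇒ n*(E) ⇒ n*(P) ⇒ n*(n)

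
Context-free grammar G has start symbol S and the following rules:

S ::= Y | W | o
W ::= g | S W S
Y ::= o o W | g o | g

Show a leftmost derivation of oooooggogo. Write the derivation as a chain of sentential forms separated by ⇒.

S⇒Y⇒ooW⇒ooSWS⇒ooYWS⇒ooooWWS⇒ooooSWSWS⇒oooooWSWS⇒ooooogSWS⇒ooooogYWS⇒oooooggoWS⇒oooooggogS⇒oooooggogo

S ⇒ Y   [S ::= Y]
Y ⇒ ooW   [Y ::= o o W]
ooW ⇒ ooSWS   [W ::= S W S]
ooSWS ⇒ ooYWS   [S ::= Y]
ooYWS ⇒ ooooWWS   [Y ::= o o W]
ooooWWS ⇒ ooooSWSWS   [W ::= S W S]
ooooSWSWS ⇒ oooooWSWS   [S ::= o]
oooooWSWS ⇒ ooooogSWS   [W ::= g]
ooooogSWS ⇒ ooooogYWS   [S ::= Y]
ooooogYWS ⇒ oooooggoWS   [Y ::= g o]
oooooggoWS ⇒ oooooggogS   [W ::= g]
oooooggogS ⇒ oooooggogo   [S ::= o]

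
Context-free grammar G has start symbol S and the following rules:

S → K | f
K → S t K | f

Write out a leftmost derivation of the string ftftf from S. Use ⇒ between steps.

S ⇒ K ⇒ StK ⇒ KtK ⇒ ftK ⇒ ftStK ⇒ ftftK ⇒ ftftf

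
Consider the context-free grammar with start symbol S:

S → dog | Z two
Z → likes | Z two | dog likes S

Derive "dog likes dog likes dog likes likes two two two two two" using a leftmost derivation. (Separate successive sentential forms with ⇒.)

S ⇒ Z two ⇒ dog likes S two ⇒ dog likes Z two two ⇒ dog likes dog likes S two two ⇒ dog likes dog likes Z two two two ⇒ dog likes dog likes dog likes S two two two ⇒ dog likes dog likes dog likes Z two two two two ⇒ dog likes dog likes dog likes Z two two two two two ⇒ dog likes dog likes dog likes likes two two two two two

S ⇒ Z two   [S → Z two]
Z two ⇒ dog likes S two   [Z → dog likes S]
dog likes S two ⇒ dog likes Z two two   [S → Z two]
dog likes Z two two ⇒ dog likes dog likes S two two   [Z → dog likes S]
dog likes dog likes S two two ⇒ dog likes dog likes Z two two two   [S → Z two]
dog likes dog likes Z two two two ⇒ dog likes dog likes dog likes S two two two   [Z → dog likes S]
dog likes dog likes dog likes S two two two ⇒ dog likes dog likes dog likes Z two two two two   [S → Z two]
dog likes dog likes dog likes Z two two two two ⇒ dog likes dog likes dog likes Z two two two two two   [Z → Z two]
dog likes dog likes dog likes Z two two two two two ⇒ dog likes dog likes dog likes likes two two two two two   [Z → likes]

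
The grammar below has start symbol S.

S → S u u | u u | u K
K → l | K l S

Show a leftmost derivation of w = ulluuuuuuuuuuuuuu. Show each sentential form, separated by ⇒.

S ⇒ Suu   [S → S u u]
Suu ⇒ uKuu   [S → u K]
uKuu ⇒ uKlSuu   [K → K l S]
uKlSuu ⇒ ullSuu   [K → l]
ullSuu ⇒ ullSuuuu   [S → S u u]
ullSuuuu ⇒ ullSuuuuuu   [S → S u u]
ullSuuuuuu ⇒ ullSuuuuuuuu   [S → S u u]
ullSuuuuuuuu ⇒ ullSuuuuuuuuuu   [S → S u u]
ullSuuuuuuuuuu ⇒ ullSuuuuuuuuuuuu   [S → S u u]
ullSuuuuuuuuuuuu ⇒ ulluuuuuuuuuuuuuu   [S → u u]

S ⇒ Suu ⇒ uKuu ⇒ uKlSuu ⇒ ullSuu ⇒ ullSuuuu ⇒ ullSuuuuuu ⇒ ullSuuuuuuuu ⇒ ullSuuuuuuuuuu ⇒ ullSuuuuuuuuuuuu ⇒ ulluuuuuuuuuuuuuu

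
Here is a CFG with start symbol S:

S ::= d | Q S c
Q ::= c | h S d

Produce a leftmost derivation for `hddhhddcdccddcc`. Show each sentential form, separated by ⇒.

S ⇒ QSc   [S ::= Q S c]
QSc ⇒ hSdSc   [Q ::= h S d]
hSdSc ⇒ hddSc   [S ::= d]
hddSc ⇒ hddQScc   [S ::= Q S c]
hddQScc ⇒ hddhSdScc   [Q ::= h S d]
hddhSdScc ⇒ hddhQScdScc   [S ::= Q S c]
hddhQScdScc ⇒ hddhhSdScdScc   [Q ::= h S d]
hddhhSdScdScc ⇒ hddhhddScdScc   [S ::= d]
hddhhddScdScc ⇒ hddhhddQSccdScc   [S ::= Q S c]
hddhhddQSccdScc ⇒ hddhhddcSccdScc   [Q ::= c]
hddhhddcSccdScc ⇒ hddhhddcdccdScc   [S ::= d]
hddhhddcdccdScc ⇒ hddhhddcdccddcc   [S ::= d]

S ⇒ QSc ⇒ hSdSc ⇒ hddSc ⇒ hddQScc ⇒ hddhSdScc ⇒ hddhQScdScc ⇒ hddhhSdScdScc ⇒ hddhhddScdScc ⇒ hddhhddQSccdScc ⇒ hddhhddcSccdScc ⇒ hddhhddcdccdScc ⇒ hddhhddcdccddcc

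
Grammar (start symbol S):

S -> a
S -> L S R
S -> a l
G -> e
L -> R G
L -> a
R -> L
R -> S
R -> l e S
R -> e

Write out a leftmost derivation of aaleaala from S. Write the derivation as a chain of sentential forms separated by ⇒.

S ⇒ LSR ⇒ aSR ⇒ aaR ⇒ aaleS ⇒ aaleLSR ⇒ aaleaSR ⇒ aaleaalR ⇒ aaleaalS ⇒ aaleaala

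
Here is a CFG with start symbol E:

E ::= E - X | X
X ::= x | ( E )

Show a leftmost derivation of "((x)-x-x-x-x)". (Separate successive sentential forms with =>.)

E => X => (E) => (E-X) => (E-X-X) => (E-X-X-X) => (E-X-X-X-X) => (X-X-X-X-X) => ((E)-X-X-X-X) => ((X)-X-X-X-X) => ((x)-X-X-X-X) => ((x)-x-X-X-X) => ((x)-x-x-X-X) => ((x)-x-x-x-X) => ((x)-x-x-x-x)

E => X   [E ::= X]
X => (E)   [X ::= ( E )]
(E) => (E-X)   [E ::= E - X]
(E-X) => (E-X-X)   [E ::= E - X]
(E-X-X) => (E-X-X-X)   [E ::= E - X]
(E-X-X-X) => (E-X-X-X-X)   [E ::= E - X]
(E-X-X-X-X) => (X-X-X-X-X)   [E ::= X]
(X-X-X-X-X) => ((E)-X-X-X-X)   [X ::= ( E )]
((E)-X-X-X-X) => ((X)-X-X-X-X)   [E ::= X]
((X)-X-X-X-X) => ((x)-X-X-X-X)   [X ::= x]
((x)-X-X-X-X) => ((x)-x-X-X-X)   [X ::= x]
((x)-x-X-X-X) => ((x)-x-x-X-X)   [X ::= x]
((x)-x-x-X-X) => ((x)-x-x-x-X)   [X ::= x]
((x)-x-x-x-X) => ((x)-x-x-x-x)   [X ::= x]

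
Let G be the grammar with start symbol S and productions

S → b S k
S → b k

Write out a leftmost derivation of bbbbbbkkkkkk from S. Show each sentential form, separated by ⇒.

S⇒bSk⇒bbSkk⇒bbbSkkk⇒bbbbSkkkk⇒bbbbbSkkkkk⇒bbbbbbkkkkkk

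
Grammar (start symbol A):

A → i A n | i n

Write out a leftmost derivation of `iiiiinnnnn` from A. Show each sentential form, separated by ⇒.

A ⇒ iAn ⇒ iiAnn ⇒ iiiAnnn ⇒ iiiiAnnnn ⇒ iiiiinnnnn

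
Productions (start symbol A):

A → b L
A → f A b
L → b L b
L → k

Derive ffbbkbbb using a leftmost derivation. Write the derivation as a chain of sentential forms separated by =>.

A => fAb => ffAbb => ffbLbb => ffbbLbbb => ffbbkbbb

A => fAb   [A → f A b]
fAb => ffAbb   [A → f A b]
ffAbb => ffbLbb   [A → b L]
ffbLbb => ffbbLbbb   [L → b L b]
ffbbLbbb => ffbbkbbb   [L → k]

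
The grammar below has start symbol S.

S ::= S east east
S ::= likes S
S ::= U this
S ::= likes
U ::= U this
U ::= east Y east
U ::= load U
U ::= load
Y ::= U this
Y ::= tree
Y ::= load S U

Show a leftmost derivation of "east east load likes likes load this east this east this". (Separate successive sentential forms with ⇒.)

S ⇒ U this ⇒ east Y east this ⇒ east U this east this ⇒ east east Y east this east this ⇒ east east load S U east this east this ⇒ east east load likes S U east this east this ⇒ east east load likes likes U east this east this ⇒ east east load likes likes U this east this east this ⇒ east east load likes likes load this east this east this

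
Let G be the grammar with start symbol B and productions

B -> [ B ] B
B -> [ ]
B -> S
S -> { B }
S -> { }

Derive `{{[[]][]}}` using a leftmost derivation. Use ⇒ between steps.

B ⇒ S ⇒ {B} ⇒ {S} ⇒ {{B}} ⇒ {{[B]B}} ⇒ {{[[]]B}} ⇒ {{[[]][]}}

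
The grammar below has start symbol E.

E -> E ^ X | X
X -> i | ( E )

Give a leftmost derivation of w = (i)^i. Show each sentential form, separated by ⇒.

E ⇒ E^X   [E -> E ^ X]
E^X ⇒ X^X   [E -> X]
X^X ⇒ (E)^X   [X -> ( E )]
(E)^X ⇒ (X)^X   [E -> X]
(X)^X ⇒ (i)^X   [X -> i]
(i)^X ⇒ (i)^i   [X -> i]

E⇒E^X⇒X^X⇒(E)^X⇒(X)^X⇒(i)^X⇒(i)^i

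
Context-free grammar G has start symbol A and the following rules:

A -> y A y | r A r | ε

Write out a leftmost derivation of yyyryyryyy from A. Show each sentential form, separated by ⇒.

A ⇒ yAy   [A -> y A y]
yAy ⇒ yyAyy   [A -> y A y]
yyAyy ⇒ yyyAyyy   [A -> y A y]
yyyAyyy ⇒ yyyrAryyy   [A -> r A r]
yyyrAryyy ⇒ yyyryAyryyy   [A -> y A y]
yyyryAyryyy ⇒ yyyryyryyy   [A -> ε]

A ⇒ yAy ⇒ yyAyy ⇒ yyyAyyy ⇒ yyyrAryyy ⇒ yyyryAyryyy ⇒ yyyryyryyy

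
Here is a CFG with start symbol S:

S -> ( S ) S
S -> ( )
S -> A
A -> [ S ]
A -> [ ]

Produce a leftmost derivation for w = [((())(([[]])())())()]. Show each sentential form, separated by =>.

S => A => [S] => [(S)S] => [((S)S)S] => [((())S)S] => [((())(S)S)S] => [((())((S)S)S)S] => [((())((A)S)S)S] => [((())(([S])S)S)S] => [((())(([A])S)S)S] => [((())(([[]])S)S)S] => [((())(([[]])())S)S] => [((())(([[]])())())S] => [((())(([[]])())())()]

S => A   [S -> A]
A => [S]   [A -> [ S ]]
[S] => [(S)S]   [S -> ( S ) S]
[(S)S] => [((S)S)S]   [S -> ( S ) S]
[((S)S)S] => [((())S)S]   [S -> ( )]
[((())S)S] => [((())(S)S)S]   [S -> ( S ) S]
[((())(S)S)S] => [((())((S)S)S)S]   [S -> ( S ) S]
[((())((S)S)S)S] => [((())((A)S)S)S]   [S -> A]
[((())((A)S)S)S] => [((())(([S])S)S)S]   [A -> [ S ]]
[((())(([S])S)S)S] => [((())(([A])S)S)S]   [S -> A]
[((())(([A])S)S)S] => [((())(([[]])S)S)S]   [A -> [ ]]
[((())(([[]])S)S)S] => [((())(([[]])())S)S]   [S -> ( )]
[((())(([[]])())S)S] => [((())(([[]])())())S]   [S -> ( )]
[((())(([[]])())())S] => [((())(([[]])())())()]   [S -> ( )]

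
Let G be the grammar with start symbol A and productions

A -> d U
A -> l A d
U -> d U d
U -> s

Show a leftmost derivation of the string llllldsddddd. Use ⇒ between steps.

A ⇒ lAd   [A -> l A d]
lAd ⇒ llAdd   [A -> l A d]
llAdd ⇒ lllAddd   [A -> l A d]
lllAddd ⇒ llllAdddd   [A -> l A d]
llllAdddd ⇒ lllllAddddd   [A -> l A d]
lllllAddddd ⇒ llllldUddddd   [A -> d U]
llllldUddddd ⇒ llllldsddddd   [U -> s]

A⇒lAd⇒llAdd⇒lllAddd⇒llllAdddd⇒lllllAddddd⇒llllldUddddd⇒llllldsddddd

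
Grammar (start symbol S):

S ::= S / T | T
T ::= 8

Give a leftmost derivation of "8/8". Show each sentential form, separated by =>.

S => S/T   [S ::= S / T]
S/T => T/T   [S ::= T]
T/T => 8/T   [T ::= 8]
8/T => 8/8   [T ::= 8]

S => S/T => T/T => 8/T => 8/8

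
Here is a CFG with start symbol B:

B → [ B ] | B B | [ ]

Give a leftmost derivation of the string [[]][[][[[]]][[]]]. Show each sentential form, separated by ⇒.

B ⇒ BB ⇒ [B]B ⇒ [[]]B ⇒ [[]][B] ⇒ [[]][BB] ⇒ [[]][[]B] ⇒ [[]][[]BB] ⇒ [[]][[][B]B] ⇒ [[]][[][[B]]B] ⇒ [[]][[][[[]]]B] ⇒ [[]][[][[[]]][B]] ⇒ [[]][[][[[]]][[]]]

B ⇒ BB   [B → B B]
BB ⇒ [B]B   [B → [ B ]]
[B]B ⇒ [[]]B   [B → [ ]]
[[]]B ⇒ [[]][B]   [B → [ B ]]
[[]][B] ⇒ [[]][BB]   [B → B B]
[[]][BB] ⇒ [[]][[]B]   [B → [ ]]
[[]][[]B] ⇒ [[]][[]BB]   [B → B B]
[[]][[]BB] ⇒ [[]][[][B]B]   [B → [ B ]]
[[]][[][B]B] ⇒ [[]][[][[B]]B]   [B → [ B ]]
[[]][[][[B]]B] ⇒ [[]][[][[[]]]B]   [B → [ ]]
[[]][[][[[]]]B] ⇒ [[]][[][[[]]][B]]   [B → [ B ]]
[[]][[][[[]]][B]] ⇒ [[]][[][[[]]][[]]]   [B → [ ]]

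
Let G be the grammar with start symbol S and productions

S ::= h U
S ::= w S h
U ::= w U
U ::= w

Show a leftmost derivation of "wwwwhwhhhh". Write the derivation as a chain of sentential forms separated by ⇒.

S ⇒ wSh   [S ::= w S h]
wSh ⇒ wwShh   [S ::= w S h]
wwShh ⇒ wwwShhh   [S ::= w S h]
wwwShhh ⇒ wwwwShhhh   [S ::= w S h]
wwwwShhhh ⇒ wwwwhUhhhh   [S ::= h U]
wwwwhUhhhh ⇒ wwwwhwhhhh   [U ::= w]

S ⇒ wSh ⇒ wwShh ⇒ wwwShhh ⇒ wwwwShhhh ⇒ wwwwhUhhhh ⇒ wwwwhwhhhh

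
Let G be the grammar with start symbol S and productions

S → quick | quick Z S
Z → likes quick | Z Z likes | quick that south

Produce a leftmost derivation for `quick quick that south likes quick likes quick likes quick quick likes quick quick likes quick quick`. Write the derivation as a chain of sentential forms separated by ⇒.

S ⇒ quick Z S ⇒ quick Z Z likes S ⇒ quick quick that south Z likes S ⇒ quick quick that south likes quick likes S ⇒ quick quick that south likes quick likes quick Z S ⇒ quick quick that south likes quick likes quick likes quick S ⇒ quick quick that south likes quick likes quick likes quick quick Z S ⇒ quick quick that south likes quick likes quick likes quick quick likes quick S ⇒ quick quick that south likes quick likes quick likes quick quick likes quick quick Z S ⇒ quick quick that south likes quick likes quick likes quick quick likes quick quick likes quick S ⇒ quick quick that south likes quick likes quick likes quick quick likes quick quick likes quick quick

S ⇒ quick Z S   [S → quick Z S]
quick Z S ⇒ quick Z Z likes S   [Z → Z Z likes]
quick Z Z likes S ⇒ quick quick that south Z likes S   [Z → quick that south]
quick quick that south Z likes S ⇒ quick quick that south likes quick likes S   [Z → likes quick]
quick quick that south likes quick likes S ⇒ quick quick that south likes quick likes quick Z S   [S → quick Z S]
quick quick that south likes quick likes quick Z S ⇒ quick quick that south likes quick likes quick likes quick S   [Z → likes quick]
quick quick that south likes quick likes quick likes quick S ⇒ quick quick that south likes quick likes quick likes quick quick Z S   [S → quick Z S]
quick quick that south likes quick likes quick likes quick quick Z S ⇒ quick quick that south likes quick likes quick likes quick quick likes quick S   [Z → likes quick]
quick quick that south likes quick likes quick likes quick quick likes quick S ⇒ quick quick that south likes quick likes quick likes quick quick likes quick quick Z S   [S → quick Z S]
quick quick that south likes quick likes quick likes quick quick likes quick quick Z S ⇒ quick quick that south likes quick likes quick likes quick quick likes quick quick likes quick S   [Z → likes quick]
quick quick that south likes quick likes quick likes quick quick likes quick quick likes quick S ⇒ quick quick that south likes quick likes quick likes quick quick likes quick quick likes quick quick   [S → quick]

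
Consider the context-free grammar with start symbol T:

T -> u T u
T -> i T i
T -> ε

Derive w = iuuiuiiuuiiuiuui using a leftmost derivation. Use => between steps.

T=>iTi=>iuTui=>iuuTuui=>iuuiTiuui=>iuuiuTuiuui=>iuuiuiTiuiuui=>iuuiuiiTiiuiuui=>iuuiuiiuTuiiuiuui=>iuuiuiiuuiiuiuui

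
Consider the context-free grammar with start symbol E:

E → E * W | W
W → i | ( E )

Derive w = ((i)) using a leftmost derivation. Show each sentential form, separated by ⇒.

E ⇒ W   [E → W]
W ⇒ (E)   [W → ( E )]
(E) ⇒ (W)   [E → W]
(W) ⇒ ((E))   [W → ( E )]
((E)) ⇒ ((W))   [E → W]
((W)) ⇒ ((i))   [W → i]

E⇒W⇒(E)⇒(W)⇒((E))⇒((W))⇒((i))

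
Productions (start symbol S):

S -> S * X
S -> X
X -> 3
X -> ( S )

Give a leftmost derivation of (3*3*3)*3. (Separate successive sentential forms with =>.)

S => S*X => X*X => (S)*X => (S*X)*X => (S*X*X)*X => (X*X*X)*X => (3*X*X)*X => (3*3*X)*X => (3*3*3)*X => (3*3*3)*3

S => S*X   [S -> S * X]
S*X => X*X   [S -> X]
X*X => (S)*X   [X -> ( S )]
(S)*X => (S*X)*X   [S -> S * X]
(S*X)*X => (S*X*X)*X   [S -> S * X]
(S*X*X)*X => (X*X*X)*X   [S -> X]
(X*X*X)*X => (3*X*X)*X   [X -> 3]
(3*X*X)*X => (3*3*X)*X   [X -> 3]
(3*3*X)*X => (3*3*3)*X   [X -> 3]
(3*3*3)*X => (3*3*3)*3   [X -> 3]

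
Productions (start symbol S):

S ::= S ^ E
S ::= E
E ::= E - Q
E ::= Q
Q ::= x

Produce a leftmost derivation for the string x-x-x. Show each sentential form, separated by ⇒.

S⇒E⇒E-Q⇒E-Q-Q⇒Q-Q-Q⇒x-Q-Q⇒x-x-Q⇒x-x-x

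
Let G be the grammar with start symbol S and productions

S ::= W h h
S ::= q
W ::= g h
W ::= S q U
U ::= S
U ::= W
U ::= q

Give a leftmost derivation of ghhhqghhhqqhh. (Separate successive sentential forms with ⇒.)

S ⇒ Whh ⇒ SqUhh ⇒ WhhqUhh ⇒ ghhhqUhh ⇒ ghhhqWhh ⇒ ghhhqSqUhh ⇒ ghhhqWhhqUhh ⇒ ghhhqghhhqUhh ⇒ ghhhqghhhqqhh

S ⇒ Whh   [S ::= W h h]
Whh ⇒ SqUhh   [W ::= S q U]
SqUhh ⇒ WhhqUhh   [S ::= W h h]
WhhqUhh ⇒ ghhhqUhh   [W ::= g h]
ghhhqUhh ⇒ ghhhqWhh   [U ::= W]
ghhhqWhh ⇒ ghhhqSqUhh   [W ::= S q U]
ghhhqSqUhh ⇒ ghhhqWhhqUhh   [S ::= W h h]
ghhhqWhhqUhh ⇒ ghhhqghhhqUhh   [W ::= g h]
ghhhqghhhqUhh ⇒ ghhhqghhhqqhh   [U ::= q]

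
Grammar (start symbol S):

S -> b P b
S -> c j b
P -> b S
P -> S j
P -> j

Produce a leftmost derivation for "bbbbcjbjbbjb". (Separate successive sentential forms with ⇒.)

S ⇒ bPb   [S -> b P b]
bPb ⇒ bSjb   [P -> S j]
bSjb ⇒ bbPbjb   [S -> b P b]
bbPbjb ⇒ bbbSbjb   [P -> b S]
bbbSbjb ⇒ bbbbPbbjb   [S -> b P b]
bbbbPbbjb ⇒ bbbbSjbbjb   [P -> S j]
bbbbSjbbjb ⇒ bbbbcjbjbbjb   [S -> c j b]

S ⇒ bPb ⇒ bSjb ⇒ bbPbjb ⇒ bbbSbjb ⇒ bbbbPbbjb ⇒ bbbbSjbbjb ⇒ bbbbcjbjbbjb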